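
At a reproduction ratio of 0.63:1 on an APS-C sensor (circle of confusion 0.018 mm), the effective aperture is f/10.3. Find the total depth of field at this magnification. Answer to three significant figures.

0.934 mm

At magnification m, DoF ≈ 2·N_eff·c/m² = 2 × 10.3 × 0.018 / 0.63² = 0.3708 / 0.3969 ≈ 0.934 mm.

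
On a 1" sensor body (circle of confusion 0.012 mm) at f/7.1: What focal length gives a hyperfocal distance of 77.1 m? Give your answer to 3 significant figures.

81.0 mm

From H = f²/(N·c) + f, with f ≪ H: f ≈ √(H·N·c) = √(77100 × 7.1 × 0.012) = √6568.9 ≈ 81.05 mm.
Exact: f² + N·c·f − N·c·H = 0 ⇒ f = (−N·c + √((N·c)² + 4·N·c·H))/2 = (−0.0852 + √26276)/2 ≈ 81.006 mm ≈ 81.0 mm.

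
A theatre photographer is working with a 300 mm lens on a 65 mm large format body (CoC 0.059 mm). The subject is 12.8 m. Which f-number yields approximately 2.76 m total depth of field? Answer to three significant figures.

f/13

Write h = H − f = f²/(N·c). The thin-lens limits are Dn = s·h/(h + (s−f)) and Df = s·h/(h − (s−f)), so DoF = Df − Dn = 2·s·(s−f)·h / (h² − (s−f)²).
That is a quadratic in h: DoF·h² − 2·s·(s−f)·h − DoF·(s−f)² = 0 ⇒ h = (s−f)·(s + √(s² + DoF²)) / DoF = 12500 × (12800 + √(12800² + 2760²)) / 2760 = 12500 × (12800 + 13094.2) / 2760 ≈ 117274 mm.
Then N = f²/(c·h) = 300² / (0.059 × 117274) = 90000 / 6919.2 ≈ 13.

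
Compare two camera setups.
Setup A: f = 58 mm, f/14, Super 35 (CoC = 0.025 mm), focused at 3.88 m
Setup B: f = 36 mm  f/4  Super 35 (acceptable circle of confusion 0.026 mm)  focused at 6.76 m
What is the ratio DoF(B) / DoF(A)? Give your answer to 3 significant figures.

Setup A: H = 58²/(14×0.025) + 58 ≈ 9669.4 mm; DoF = Df − Dn = 6441.5 − 2776.1 ≈ 3665.4 mm.
Setup B: H = 36²/(4×0.026) + 36 ≈ 12497.5 mm; DoF = Df − Dn = 14682 − 4391 ≈ 10291 mm.
Ratio = 10291 / 3665.4 ≈ 2.81.

2.81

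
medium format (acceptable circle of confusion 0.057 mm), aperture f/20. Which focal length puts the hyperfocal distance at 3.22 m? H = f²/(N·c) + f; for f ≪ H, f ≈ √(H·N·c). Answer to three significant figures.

60.0 mm

From H = f²/(N·c) + f, with f ≪ H: f ≈ √(H·N·c) = √(3220 × 20 × 0.057) = √3670.8 ≈ 60.59 mm.
Exact: f² + N·c·f − N·c·H = 0 ⇒ f = (−N·c + √((N·c)² + 4·N·c·H))/2 = (−1.14 + √14684)/2 ≈ 60.020 mm ≈ 60.0 mm.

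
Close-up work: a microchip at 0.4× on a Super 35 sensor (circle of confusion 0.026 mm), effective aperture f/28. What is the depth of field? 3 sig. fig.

At magnification m, DoF ≈ 2·N_eff·c/m² = 2 × 28 × 0.026 / 0.4² = 1.456 / 0.16 ≈ 9.1 mm.

9.10 mm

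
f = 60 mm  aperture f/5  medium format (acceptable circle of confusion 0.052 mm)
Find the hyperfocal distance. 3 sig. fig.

13.9 m

Hyperfocal distance H = f²/(N·c) + f = 60²/(5 × 0.052) + 60 = 3600/0.26 + 60 ≈ 13906.2 mm ≈ 13.9 m.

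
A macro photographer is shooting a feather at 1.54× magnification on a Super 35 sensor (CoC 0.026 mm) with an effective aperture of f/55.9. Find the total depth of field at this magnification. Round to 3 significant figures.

At magnification m, DoF ≈ 2·N_eff·c/m² = 2 × 55.9 × 0.026 / 1.54² = 2.907 / 2.372 ≈ 1.23 mm.

1.23 mm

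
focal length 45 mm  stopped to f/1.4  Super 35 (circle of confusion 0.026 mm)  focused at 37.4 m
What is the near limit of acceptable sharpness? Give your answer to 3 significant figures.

Hyperfocal distance H = f²/(N·c) + f = 45²/(1.4 × 0.026) + 45 = 2025/0.0364 + 45 ≈ 55676.9 mm ≈ 55.68 m.
Near limit Dn = s·(H − f)/(H + s − 2f) = 37400 × (55676.9 − 45) / (55676.9 + 37400 − 2 × 45) = 37400 × 55631.9 / 92986.9 ≈ 22376 mm ≈ 22.4 m.

22.4 m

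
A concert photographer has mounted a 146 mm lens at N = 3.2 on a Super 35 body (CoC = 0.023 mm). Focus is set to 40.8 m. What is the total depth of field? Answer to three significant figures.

11.7 m

Hyperfocal distance H = f²/(N·c) + f = 146²/(3.2 × 0.023) + 146 = 21316/0.0736 + 146 ≈ 289765.6 mm ≈ 289.8 m.
Near limit Dn = s·(H − f)/(H + s − 2f) = 40800 × (289765.6 − 146) / (289765.6 + 40800 − 2 × 146) = 40800 × 289619.6 / 330273.6 ≈ 35778 mm.
Far limit Df = s·(H − f)/(H − s) = 40800 × (289765.6 − 146) / (289765.6 − 40800) = 40800 × 289619.6 / 248965.6 ≈ 47462 mm.
Depth of field = Df − Dn = 47462 − 35778 ≈ 11684 mm ≈ 11.7 m.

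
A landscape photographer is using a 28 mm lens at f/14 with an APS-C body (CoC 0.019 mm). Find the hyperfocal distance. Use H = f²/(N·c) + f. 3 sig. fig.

2.98 m

Hyperfocal distance H = f²/(N·c) + f = 28²/(14 × 0.019) + 28 = 784/0.266 + 28 ≈ 2975.4 mm ≈ 2.98 m.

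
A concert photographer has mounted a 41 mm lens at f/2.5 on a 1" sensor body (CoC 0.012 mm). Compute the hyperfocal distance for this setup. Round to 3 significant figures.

Hyperfocal distance H = f²/(N·c) + f = 41²/(2.5 × 0.012) + 41 = 1681/0.03 + 41 ≈ 56074.3 mm ≈ 56.1 m.

56.1 m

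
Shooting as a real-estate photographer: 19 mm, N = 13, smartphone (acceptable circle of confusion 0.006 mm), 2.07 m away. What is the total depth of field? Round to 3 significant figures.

Hyperfocal distance H = f²/(N·c) + f = 19²/(13 × 0.006) + 19 = 361/0.078 + 19 ≈ 4647.2 mm ≈ 4.647 m.
Near limit Dn = s·(H − f)/(H + s − 2f) = 2070 × (4647.2 − 19) / (4647.2 + 2070 − 2 × 19) = 2070 × 4628.2 / 6679.2 ≈ 1434.4 mm.
Far limit Df = s·(H − f)/(H − s) = 2070 × (4647.2 − 19) / (4647.2 − 2070) = 2070 × 4628.2 / 2577.2 ≈ 3717.4 mm.
Depth of field = Df − Dn = 3717.4 − 1434.4 ≈ 2283.0 mm ≈ 2.28 m.

2.28 m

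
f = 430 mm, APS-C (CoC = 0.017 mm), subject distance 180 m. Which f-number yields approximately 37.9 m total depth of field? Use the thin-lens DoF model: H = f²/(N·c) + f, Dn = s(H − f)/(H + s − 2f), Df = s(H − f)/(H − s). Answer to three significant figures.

f/6.31

Write h = H − f = f²/(N·c). The thin-lens limits are Dn = s·h/(h + (s−f)) and Df = s·h/(h − (s−f)), so DoF = Df − Dn = 2·s·(s−f)·h / (h² − (s−f)²).
That is a quadratic in h: DoF·h² − 2·s·(s−f)·h − DoF·(s−f)² = 0 ⇒ h = (s−f)·(s + √(s² + DoF²)) / DoF = 179570 × (180000 + √(180000² + 37900²)) / 37900 = 179570 × (180000 + 183947) / 37900 ≈ 1724378 mm.
Then N = f²/(c·h) = 430² / (0.017 × 1724378) = 184900 / 29314 ≈ 6.31.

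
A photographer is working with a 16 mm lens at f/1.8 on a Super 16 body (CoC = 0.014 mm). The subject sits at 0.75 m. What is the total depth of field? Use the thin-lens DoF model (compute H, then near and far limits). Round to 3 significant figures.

109 mm

Hyperfocal distance H = f²/(N·c) + f = 16²/(1.8 × 0.014) + 16 = 256/0.0252 + 16 ≈ 10174.7 mm ≈ 10.17 m.
Near limit Dn = s·(H − f)/(H + s − 2f) = 750 × (10174.7 − 16) / (10174.7 + 750 − 2 × 16) = 750 × 10158.7 / 10892.7 ≈ 699.46 mm.
Far limit Df = s·(H − f)/(H − s) = 750 × (10174.7 − 16) / (10174.7 − 750) = 750 × 10158.7 / 9424.7 ≈ 808.41 mm.
Depth of field = Df − Dn = 808.41 − 699.46 ≈ 108.95 mm.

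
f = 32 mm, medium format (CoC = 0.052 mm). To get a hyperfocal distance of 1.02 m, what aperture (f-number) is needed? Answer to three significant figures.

f/19.9

Rearrange H = f²/(N·c) + f for N: N = f² / ((H − f)·c).
N = 32² / ((1020 − 32) × 0.052) = 1024 / 51.38 ≈ 19.9.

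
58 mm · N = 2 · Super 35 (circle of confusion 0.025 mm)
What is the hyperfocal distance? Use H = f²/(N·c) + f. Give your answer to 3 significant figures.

67.3 m

Hyperfocal distance H = f²/(N·c) + f = 58²/(2 × 0.025) + 58 = 3364/0.05 + 58 ≈ 67338.0 mm ≈ 67.3 m.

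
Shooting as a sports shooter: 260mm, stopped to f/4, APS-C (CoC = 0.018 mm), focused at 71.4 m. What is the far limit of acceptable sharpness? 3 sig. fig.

77.3 m

Hyperfocal distance H = f²/(N·c) + f = 260²/(4 × 0.018) + 260 = 67600/0.072 + 260 ≈ 939148.9 mm ≈ 939.1 m.
Far limit Df = s·(H − f)/(H − s) = 71400 × (939148.9 − 260) / (939148.9 − 71400) = 71400 × 938888.9 / 867748.9 ≈ 77254 mm ≈ 77.3 m.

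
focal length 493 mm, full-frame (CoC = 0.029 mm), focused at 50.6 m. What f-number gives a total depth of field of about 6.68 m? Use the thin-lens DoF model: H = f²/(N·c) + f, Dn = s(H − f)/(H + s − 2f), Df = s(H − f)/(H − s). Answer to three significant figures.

f/11

Write h = H − f = f²/(N·c). The thin-lens limits are Dn = s·h/(h + (s−f)) and Df = s·h/(h − (s−f)), so DoF = Df − Dn = 2·s·(s−f)·h / (h² − (s−f)²).
That is a quadratic in h: DoF·h² − 2·s·(s−f)·h − DoF·(s−f)² = 0 ⇒ h = (s−f)·(s + √(s² + DoF²)) / DoF = 50107 × (50600 + √(50600² + 6680²)) / 6680 = 50107 × (50600 + 51039.0) / 6680 ≈ 762399 mm.
Then N = f²/(c·h) = 493² / (0.029 × 762399) = 243049 / 22110 ≈ 11.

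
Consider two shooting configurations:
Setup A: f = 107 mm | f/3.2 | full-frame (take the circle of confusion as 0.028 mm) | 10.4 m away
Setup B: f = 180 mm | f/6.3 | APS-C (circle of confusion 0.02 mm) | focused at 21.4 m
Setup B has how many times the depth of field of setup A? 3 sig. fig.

2.11

Setup A: H = 107²/(3.2×0.028) + 107 ≈ 127886.0 mm; DoF = Df − Dn = 11311.1 − 9624.7 ≈ 1686.4 mm.
Setup B: H = 180²/(6.3×0.02) + 180 ≈ 257322.9 mm; DoF = Df − Dn = 23324.8 − 19768.6 ≈ 3556.2 mm.
Ratio = 3556.2 / 1686.4 ≈ 2.11.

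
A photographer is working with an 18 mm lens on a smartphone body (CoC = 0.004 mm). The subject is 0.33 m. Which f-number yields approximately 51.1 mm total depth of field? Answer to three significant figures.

Write h = H − f = f²/(N·c). The thin-lens limits are Dn = s·h/(h + (s−f)) and Df = s·h/(h − (s−f)), so DoF = Df − Dn = 2·s·(s−f)·h / (h² − (s−f)²).
That is a quadratic in h: DoF·h² − 2·s·(s−f)·h − DoF·(s−f)² = 0 ⇒ h = (s−f)·(s + √(s² + DoF²)) / DoF = 312 × (330 + √(330² + 51.1²)) / 51.1 = 312 × (330 + 333.933) / 51.1 ≈ 4053.8 mm.
Then N = f²/(c·h) = 18² / (0.004 × 4053.8) = 324 / 16.215 ≈ 20.

f/20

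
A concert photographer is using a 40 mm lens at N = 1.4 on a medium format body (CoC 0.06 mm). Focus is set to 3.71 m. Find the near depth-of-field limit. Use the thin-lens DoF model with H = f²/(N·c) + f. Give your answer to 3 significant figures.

Hyperfocal distance H = f²/(N·c) + f = 40²/(1.4 × 0.06) + 40 = 1600/0.084 + 40 ≈ 19087.6 mm ≈ 19.09 m.
Near limit Dn = s·(H − f)/(H + s − 2f) = 3710 × (19087.6 − 40) / (19087.6 + 3710 − 2 × 40) = 3710 × 19047.6 / 22717.6 ≈ 3110.7 mm ≈ 3.11 m.

3.11 m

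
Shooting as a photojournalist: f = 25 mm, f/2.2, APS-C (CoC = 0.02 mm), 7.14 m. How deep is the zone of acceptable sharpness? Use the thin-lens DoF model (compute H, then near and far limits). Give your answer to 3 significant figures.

Hyperfocal distance H = f²/(N·c) + f = 25²/(2.2 × 0.02) + 25 = 625/0.044 + 25 ≈ 14229.5 mm ≈ 14.23 m.
Near limit Dn = s·(H − f)/(H + s − 2f) = 7140 × (14229.5 − 25) / (14229.5 + 7140 − 2 × 25) = 7140 × 14204.5 / 21319.5 ≈ 4757.2 mm.
Far limit Df = s·(H − f)/(H − s) = 7140 × (14229.5 − 25) / (14229.5 − 7140) = 7140 × 14204.5 / 7089.5 ≈ 14305.6 mm.
Depth of field = Df − Dn = 14305.6 − 4757.2 ≈ 9548.4 mm ≈ 9.55 m.

9.55 m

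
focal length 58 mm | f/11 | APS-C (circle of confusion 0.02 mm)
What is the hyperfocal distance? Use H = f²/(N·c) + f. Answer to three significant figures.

15.3 m

Hyperfocal distance H = f²/(N·c) + f = 58²/(11 × 0.02) + 58 = 3364/0.22 + 58 ≈ 15348.9 mm ≈ 15.3 m.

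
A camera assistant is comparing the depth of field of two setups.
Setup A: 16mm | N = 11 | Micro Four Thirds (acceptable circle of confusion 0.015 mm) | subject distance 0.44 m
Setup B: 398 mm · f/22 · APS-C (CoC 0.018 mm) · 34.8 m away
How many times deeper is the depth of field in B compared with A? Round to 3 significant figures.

Setup A: H = 16²/(11×0.015) + 16 ≈ 1567.5 mm; DoF = Df − Dn = 605.46 − 345.56 ≈ 259.90 mm.
Setup B: H = 398²/(22×0.018) + 398 ≈ 400408.1 mm; DoF = Df − Dn = 38074.5 − 32044.1 ≈ 6030.4 mm.
Ratio = 6030.4 / 259.90 ≈ 23.2.

23.2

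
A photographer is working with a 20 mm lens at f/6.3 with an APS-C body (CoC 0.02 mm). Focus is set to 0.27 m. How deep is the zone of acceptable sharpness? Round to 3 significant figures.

Hyperfocal distance H = f²/(N·c) + f = 20²/(6.3 × 0.02) + 20 = 400/0.126 + 20 ≈ 3194.6 mm ≈ 3.195 m.
Near limit Dn = s·(H − f)/(H + s − 2f) = 270 × (3194.6 − 20) / (3194.6 + 270 − 2 × 20) = 270 × 3174.6 / 3424.6 ≈ 250.290 mm.
Far limit Df = s·(H − f)/(H − s) = 270 × (3194.6 − 20) / (3194.6 − 270) = 270 × 3174.6 / 2924.6 ≈ 293.080 mm.
Depth of field = Df − Dn = 293.080 − 250.290 ≈ 42.790 mm.

42.8 mm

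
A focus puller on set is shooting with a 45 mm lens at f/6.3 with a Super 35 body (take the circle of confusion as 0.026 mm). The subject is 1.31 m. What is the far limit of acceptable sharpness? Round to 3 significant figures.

Hyperfocal distance H = f²/(N·c) + f = 45²/(6.3 × 0.026) + 45 = 2025/0.1638 + 45 ≈ 12407.6 mm ≈ 12.41 m.
Far limit Df = s·(H − f)/(H − s) = 1310 × (12407.6 − 45) / (12407.6 − 1310) = 1310 × 12362.6 / 11097.6 ≈ 1459.3 mm ≈ 1.46 m.

1.46 m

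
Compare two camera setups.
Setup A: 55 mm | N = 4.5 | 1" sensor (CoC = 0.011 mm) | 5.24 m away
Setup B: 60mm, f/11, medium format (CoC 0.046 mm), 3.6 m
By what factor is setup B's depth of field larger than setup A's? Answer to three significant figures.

Setup A: H = 55²/(4.5×0.011) + 55 ≈ 61166.1 mm; DoF = Df − Dn = 5725.81 − 4830.18 ≈ 895.63 mm.
Setup B: H = 60²/(11×0.046) + 60 ≈ 7174.6 mm; DoF = Df − Dn = 7165.1 − 2403.9 ≈ 4761.2 mm.
Ratio = 4761.2 / 895.63 ≈ 5.32.

5.32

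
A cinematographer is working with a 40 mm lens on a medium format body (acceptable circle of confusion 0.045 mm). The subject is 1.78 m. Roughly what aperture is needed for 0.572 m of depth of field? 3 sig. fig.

Write h = H − f = f²/(N·c). The thin-lens limits are Dn = s·h/(h + (s−f)) and Df = s·h/(h − (s−f)), so DoF = Df − Dn = 2·s·(s−f)·h / (h² − (s−f)²).
That is a quadratic in h: DoF·h² − 2·s·(s−f)·h − DoF·(s−f)² = 0 ⇒ h = (s−f)·(s + √(s² + DoF²)) / DoF = 1740 × (1780 + √(1780² + 572²)) / 572 = 1740 × (1780 + 1869.65) / 572 ≈ 11102 mm.
Then N = f²/(c·h) = 40² / (0.045 × 11102) = 1600 / 499.59 ≈ 3.20.

f/3.20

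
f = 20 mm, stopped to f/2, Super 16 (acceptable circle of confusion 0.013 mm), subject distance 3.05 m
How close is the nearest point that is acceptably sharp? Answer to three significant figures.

2.55 m

Hyperfocal distance H = f²/(N·c) + f = 20²/(2 × 0.013) + 20 = 400/0.026 + 20 ≈ 15404.6 mm ≈ 15.40 m.
Near limit Dn = s·(H − f)/(H + s − 2f) = 3050 × (15404.6 − 20) / (15404.6 + 3050 − 2 × 20) = 3050 × 15384.6 / 18414.6 ≈ 2548.1 mm ≈ 2.55 m.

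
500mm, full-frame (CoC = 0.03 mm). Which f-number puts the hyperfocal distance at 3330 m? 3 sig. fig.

Rearrange H = f²/(N·c) + f for N: N = f² / ((H − f)·c).
N = 500² / ((3330000 − 500) × 0.03) = 250000 / 99885 ≈ 2.50.

f/2.50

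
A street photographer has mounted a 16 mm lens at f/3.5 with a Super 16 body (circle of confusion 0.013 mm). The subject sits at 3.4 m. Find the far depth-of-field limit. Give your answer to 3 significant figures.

8.53 m

Hyperfocal distance H = f²/(N·c) + f = 16²/(3.5 × 0.013) + 16 = 256/0.0455 + 16 ≈ 5642.4 mm ≈ 5.642 m.
Far limit Df = s·(H − f)/(H − s) = 3400 × (5642.4 − 16) / (5642.4 − 3400) = 3400 × 5626.4 / 2242.4 ≈ 8531.0 mm ≈ 8.53 m.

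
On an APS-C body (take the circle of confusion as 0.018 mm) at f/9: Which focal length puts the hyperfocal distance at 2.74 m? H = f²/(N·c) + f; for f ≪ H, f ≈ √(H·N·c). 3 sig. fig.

From H = f²/(N·c) + f, with f ≪ H: f ≈ √(H·N·c) = √(2740 × 9 × 0.018) = √443.88 ≈ 21.07 mm.
Exact: f² + N·c·f − N·c·H = 0 ⇒ f = (−N·c + √((N·c)² + 4·N·c·H))/2 = (−0.162 + √1775.5)/2 ≈ 20.988 mm ≈ 21.0 mm.

21.0 mm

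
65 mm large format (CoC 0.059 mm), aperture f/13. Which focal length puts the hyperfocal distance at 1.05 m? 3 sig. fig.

28.0 mm

From H = f²/(N·c) + f, with f ≪ H: f ≈ √(H·N·c) = √(1050 × 13 × 0.059) = √805.35 ≈ 28.38 mm.
Exact: f² + N·c·f − N·c·H = 0 ⇒ f = (−N·c + √((N·c)² + 4·N·c·H))/2 = (−0.767 + √3222.0)/2 ≈ 27.998 mm ≈ 28.0 mm.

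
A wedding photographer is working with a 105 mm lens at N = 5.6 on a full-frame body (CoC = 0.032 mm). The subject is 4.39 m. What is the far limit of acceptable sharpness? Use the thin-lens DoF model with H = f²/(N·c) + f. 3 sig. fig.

4.72 m

Hyperfocal distance H = f²/(N·c) + f = 105²/(5.6 × 0.032) + 105 = 11025/0.1792 + 105 ≈ 61628.4 mm ≈ 61.63 m.
Far limit Df = s·(H − f)/(H − s) = 4390 × (61628.4 − 105) / (61628.4 − 4390) = 4390 × 61523.4 / 57238.4 ≈ 4718.6 mm ≈ 4.72 m.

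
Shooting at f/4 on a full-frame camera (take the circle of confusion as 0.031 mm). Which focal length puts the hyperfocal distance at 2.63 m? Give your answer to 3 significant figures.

18.0 mm

From H = f²/(N·c) + f, with f ≪ H: f ≈ √(H·N·c) = √(2630 × 4 × 0.031) = √326.12 ≈ 18.06 mm.
Exact: f² + N·c·f − N·c·H = 0 ⇒ f = (−N·c + √((N·c)² + 4·N·c·H))/2 = (−0.124 + √1304.5)/2 ≈ 17.997 mm ≈ 18.0 mm.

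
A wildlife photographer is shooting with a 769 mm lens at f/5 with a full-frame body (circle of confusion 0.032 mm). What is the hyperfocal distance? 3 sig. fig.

Hyperfocal distance H = f²/(N·c) + f = 769²/(5 × 0.032) + 769 = 591361/0.16 + 769 ≈ 3696775.2 mm ≈ 3700 m.

3700 m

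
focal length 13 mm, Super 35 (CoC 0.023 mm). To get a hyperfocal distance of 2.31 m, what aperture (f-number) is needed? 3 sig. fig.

f/3.20

Rearrange H = f²/(N·c) + f for N: N = f² / ((H − f)·c).
N = 13² / ((2310 − 13) × 0.023) = 169 / 52.83 ≈ 3.20.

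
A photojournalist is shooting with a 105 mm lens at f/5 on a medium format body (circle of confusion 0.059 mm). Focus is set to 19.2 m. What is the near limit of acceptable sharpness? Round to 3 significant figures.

Hyperfocal distance H = f²/(N·c) + f = 105²/(5 × 0.059) + 105 = 11025/0.295 + 105 ≈ 37477.9 mm ≈ 37.48 m.
Near limit Dn = s·(H − f)/(H + s − 2f) = 19200 × (37477.9 − 105) / (37477.9 + 19200 − 2 × 105) = 19200 × 37372.9 / 56467.9 ≈ 12707 mm ≈ 12.7 m.

12.7 m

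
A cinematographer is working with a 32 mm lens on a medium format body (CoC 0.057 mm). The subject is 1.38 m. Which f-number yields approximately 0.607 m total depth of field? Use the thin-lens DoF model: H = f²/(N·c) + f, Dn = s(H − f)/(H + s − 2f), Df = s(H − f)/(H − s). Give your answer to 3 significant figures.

f/2.80

Write h = H − f = f²/(N·c). The thin-lens limits are Dn = s·h/(h + (s−f)) and Df = s·h/(h − (s−f)), so DoF = Df − Dn = 2·s·(s−f)·h / (h² − (s−f)²).
That is a quadratic in h: DoF·h² − 2·s·(s−f)·h − DoF·(s−f)² = 0 ⇒ h = (s−f)·(s + √(s² + DoF²)) / DoF = 1348 × (1380 + √(1380² + 607²)) / 607 = 1348 × (1380 + 1507.60) / 607 ≈ 6412.7 mm.
Then N = f²/(c·h) = 32² / (0.057 × 6412.7) = 1024 / 365.52 ≈ 2.80.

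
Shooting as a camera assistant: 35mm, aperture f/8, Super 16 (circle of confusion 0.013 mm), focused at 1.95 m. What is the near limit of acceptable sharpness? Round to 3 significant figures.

Hyperfocal distance H = f²/(N·c) + f = 35²/(8 × 0.013) + 35 = 1225/0.104 + 35 ≈ 11813.8 mm ≈ 11.81 m.
Near limit Dn = s·(H − f)/(H + s − 2f) = 1950 × (11813.8 − 35) / (11813.8 + 1950 − 2 × 35) = 1950 × 11778.8 / 13693.8 ≈ 1677.3 mm ≈ 1.68 m.

1.68 m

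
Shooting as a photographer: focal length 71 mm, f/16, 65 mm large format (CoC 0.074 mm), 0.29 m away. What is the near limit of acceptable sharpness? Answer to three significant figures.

Hyperfocal distance H = f²/(N·c) + f = 71²/(16 × 0.074) + 71 = 5041/1.184 + 71 ≈ 4328.6 mm ≈ 4.329 m.
Near limit Dn = s·(H − f)/(H + s − 2f) = 290 × (4328.6 − 71) / (4328.6 + 290 − 2 × 71) = 290 × 4257.6 / 4476.6 ≈ 275.81 mm.

276 mm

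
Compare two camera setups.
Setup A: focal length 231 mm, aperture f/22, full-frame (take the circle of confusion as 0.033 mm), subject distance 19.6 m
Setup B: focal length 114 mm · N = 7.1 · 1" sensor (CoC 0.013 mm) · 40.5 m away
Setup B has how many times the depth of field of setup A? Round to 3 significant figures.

Setup A: H = 231²/(22×0.033) + 231 ≈ 73731.0 mm; DoF = Df − Dn = 26613 − 15512 ≈ 11101 mm.
Setup B: H = 114²/(7.1×0.013) + 114 ≈ 140915.7 mm; DoF = Df − Dn = 56789 − 31473 ≈ 25316 mm.
Ratio = 25316 / 11101 ≈ 2.28.

2.28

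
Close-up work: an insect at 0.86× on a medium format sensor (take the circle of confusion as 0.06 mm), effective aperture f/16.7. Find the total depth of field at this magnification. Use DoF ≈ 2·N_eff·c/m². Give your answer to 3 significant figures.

2.71 mm

At magnification m, DoF ≈ 2·N_eff·c/m² = 2 × 16.7 × 0.06 / 0.86² = 2.004 / 0.7396 ≈ 2.71 mm.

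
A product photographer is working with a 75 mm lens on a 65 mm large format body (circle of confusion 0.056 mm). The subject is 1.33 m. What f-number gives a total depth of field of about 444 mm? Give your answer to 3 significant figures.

f/13

Write h = H − f = f²/(N·c). The thin-lens limits are Dn = s·h/(h + (s−f)) and Df = s·h/(h − (s−f)), so DoF = Df − Dn = 2·s·(s−f)·h / (h² − (s−f)²).
That is a quadratic in h: DoF·h² − 2·s·(s−f)·h − DoF·(s−f)² = 0 ⇒ h = (s−f)·(s + √(s² + DoF²)) / DoF = 1255 × (1330 + √(1330² + 444²)) / 444 = 1255 × (1330 + 1402.15) / 444 ≈ 7722.6 mm.
Then N = f²/(c·h) = 75² / (0.056 × 7722.6) = 5625 / 432.47 ≈ 13.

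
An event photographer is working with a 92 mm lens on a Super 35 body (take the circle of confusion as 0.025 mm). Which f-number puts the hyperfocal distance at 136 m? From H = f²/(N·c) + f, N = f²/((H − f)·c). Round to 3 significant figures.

Rearrange H = f²/(N·c) + f for N: N = f² / ((H − f)·c).
N = 92² / ((136000 − 92) × 0.025) = 8464 / 3398 ≈ 2.49.

f/2.49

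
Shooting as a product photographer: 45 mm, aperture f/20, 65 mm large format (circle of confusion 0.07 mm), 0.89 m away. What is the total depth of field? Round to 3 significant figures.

1.58 m

Hyperfocal distance H = f²/(N·c) + f = 45²/(20 × 0.07) + 45 = 2025/1.4 + 45 ≈ 1491.4 mm ≈ 1.491 m.
Near limit Dn = s·(H − f)/(H + s − 2f) = 890 × (1491.4 − 45) / (1491.4 + 890 − 2 × 45) = 890 × 1446.4 / 2291.4 ≈ 561.8 mm.
Far limit Df = s·(H − f)/(H − s) = 890 × (1491.4 − 45) / (1491.4 − 890) = 890 × 1446.4 / 601.4 ≈ 2140.4 mm.
Depth of field = Df − Dn = 2140.4 − 561.8 ≈ 1578.6 mm ≈ 1.58 m.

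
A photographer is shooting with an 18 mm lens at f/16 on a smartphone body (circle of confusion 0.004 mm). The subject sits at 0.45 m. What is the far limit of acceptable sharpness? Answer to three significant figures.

492 mm

Hyperfocal distance H = f²/(N·c) + f = 18²/(16 × 0.004) + 18 = 324/0.064 + 18 ≈ 5080.5 mm ≈ 5.080 m.
Far limit Df = s·(H − f)/(H − s) = 450 × (5080.5 − 18) / (5080.5 − 450) = 450 × 5062.5 / 4630.5 ≈ 491.98 mm.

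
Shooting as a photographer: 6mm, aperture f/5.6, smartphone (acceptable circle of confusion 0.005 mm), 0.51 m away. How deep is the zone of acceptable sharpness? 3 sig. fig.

Hyperfocal distance H = f²/(N·c) + f = 6²/(5.6 × 0.005) + 6 = 36/0.028 + 6 ≈ 1291.7 mm ≈ 1.292 m.
Near limit Dn = s·(H − f)/(H + s − 2f) = 510 × (1291.7 − 6) / (1291.7 + 510 − 2 × 6) = 510 × 1285.7 / 1789.7 ≈ 366.38 mm.
Far limit Df = s·(H − f)/(H − s) = 510 × (1291.7 − 6) / (1291.7 − 510) = 510 × 1285.7 / 781.7 ≈ 838.82 mm.
Depth of field = Df − Dn = 838.82 − 366.38 ≈ 472.44 mm.

472 mm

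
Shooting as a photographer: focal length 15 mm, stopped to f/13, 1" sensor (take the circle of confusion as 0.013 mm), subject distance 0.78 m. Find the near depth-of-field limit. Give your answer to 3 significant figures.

495 mm

Hyperfocal distance H = f²/(N·c) + f = 15²/(13 × 0.013) + 15 = 225/0.169 + 15 ≈ 1346.4 mm ≈ 1.346 m.
Near limit Dn = s·(H − f)/(H + s − 2f) = 780 × (1346.4 − 15) / (1346.4 + 780 − 2 × 15) = 780 × 1331.4 / 2096.4 ≈ 495.36 mm.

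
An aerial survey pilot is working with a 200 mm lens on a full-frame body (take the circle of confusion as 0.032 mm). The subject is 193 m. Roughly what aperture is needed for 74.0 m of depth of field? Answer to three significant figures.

Write h = H − f = f²/(N·c). The thin-lens limits are Dn = s·h/(h + (s−f)) and Df = s·h/(h − (s−f)), so DoF = Df − Dn = 2·s·(s−f)·h / (h² − (s−f)²).
That is a quadratic in h: DoF·h² − 2·s·(s−f)·h − DoF·(s−f)² = 0 ⇒ h = (s−f)·(s + √(s² + DoF²)) / DoF = 192800 × (193000 + √(193000² + 74000²)) / 74000 = 192800 × (193000 + 206700) / 74000 ≈ 1041381 mm.
Then N = f²/(c·h) = 200² / (0.032 × 1041381) = 40000 / 33324 ≈ 1.20.

f/1.20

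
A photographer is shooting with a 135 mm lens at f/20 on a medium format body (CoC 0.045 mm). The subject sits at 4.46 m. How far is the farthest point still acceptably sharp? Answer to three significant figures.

Hyperfocal distance H = f²/(N·c) + f = 135²/(20 × 0.045) + 135 = 18225/0.9 + 135 ≈ 20385.0 mm ≈ 20.39 m.
Far limit Df = s·(H − f)/(H − s) = 4460 × (20385.0 − 135) / (20385.0 − 4460) = 4460 × 20250.0 / 15925.0 ≈ 5671.3 mm ≈ 5.67 m.

5.67 m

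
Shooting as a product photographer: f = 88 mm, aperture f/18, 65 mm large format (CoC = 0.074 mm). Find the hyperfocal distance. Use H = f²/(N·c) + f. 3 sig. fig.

5.90 m

Hyperfocal distance H = f²/(N·c) + f = 88²/(18 × 0.074) + 88 = 7744/1.332 + 88 ≈ 5901.8 mm ≈ 5.90 m.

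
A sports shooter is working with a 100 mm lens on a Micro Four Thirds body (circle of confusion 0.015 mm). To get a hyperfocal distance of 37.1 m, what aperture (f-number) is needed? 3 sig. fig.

f/18

Rearrange H = f²/(N·c) + f for N: N = f² / ((H − f)·c).
N = 100² / ((37100 − 100) × 0.015) = 10000 / 555.0 ≈ 18.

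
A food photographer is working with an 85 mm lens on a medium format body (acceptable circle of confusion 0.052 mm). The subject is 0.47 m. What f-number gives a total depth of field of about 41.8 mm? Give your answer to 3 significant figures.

Write h = H − f = f²/(N·c). The thin-lens limits are Dn = s·h/(h + (s−f)) and Df = s·h/(h − (s−f)), so DoF = Df − Dn = 2·s·(s−f)·h / (h² − (s−f)²).
That is a quadratic in h: DoF·h² − 2·s·(s−f)·h − DoF·(s−f)² = 0 ⇒ h = (s−f)·(s + √(s² + DoF²)) / DoF = 385 × (470 + √(470² + 41.8²)) / 41.8 = 385 × (470 + 471.855) / 41.8 ≈ 8675.0 mm.
Then N = f²/(c·h) = 85² / (0.052 × 8675.0) = 7225 / 451.10 ≈ 16.

f/16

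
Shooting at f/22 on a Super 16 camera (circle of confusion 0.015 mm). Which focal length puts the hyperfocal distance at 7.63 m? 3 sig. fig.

50.0 mm

From H = f²/(N·c) + f, with f ≪ H: f ≈ √(H·N·c) = √(7630 × 22 × 0.015) = √2517.9 ≈ 50.18 mm.
Exact: f² + N·c·f − N·c·H = 0 ⇒ f = (−N·c + √((N·c)² + 4·N·c·H))/2 = (−0.33 + √10072)/2 ≈ 50.014 mm ≈ 50.0 mm.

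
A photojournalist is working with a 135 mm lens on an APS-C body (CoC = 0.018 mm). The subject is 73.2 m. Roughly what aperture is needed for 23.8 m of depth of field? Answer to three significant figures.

f/2.20

Write h = H − f = f²/(N·c). The thin-lens limits are Dn = s·h/(h + (s−f)) and Df = s·h/(h − (s−f)), so DoF = Df − Dn = 2·s·(s−f)·h / (h² − (s−f)²).
That is a quadratic in h: DoF·h² − 2·s·(s−f)·h − DoF·(s−f)² = 0 ⇒ h = (s−f)·(s + √(s² + DoF²)) / DoF = 73065 × (73200 + √(73200² + 23800²)) / 23800 = 73065 × (73200 + 76971.9) / 23800 ≈ 461022 mm.
Then N = f²/(c·h) = 135² / (0.018 × 461022) = 18225 / 8298.4 ≈ 2.20.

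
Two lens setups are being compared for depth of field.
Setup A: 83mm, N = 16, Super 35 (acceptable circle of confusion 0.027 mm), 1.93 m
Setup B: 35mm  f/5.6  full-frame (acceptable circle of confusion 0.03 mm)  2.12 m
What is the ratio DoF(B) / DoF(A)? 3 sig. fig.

2.91

Setup A: H = 83²/(16×0.027) + 83 ≈ 16029.8 mm; DoF = Df − Dn = 2182.82 − 1729.67 ≈ 453.15 mm.
Setup B: H = 35²/(5.6×0.03) + 35 ≈ 7326.7 mm; DoF = Df − Dn = 2969.0 − 1648.6 ≈ 1320.4 mm.
Ratio = 1320.4 / 453.15 ≈ 2.91.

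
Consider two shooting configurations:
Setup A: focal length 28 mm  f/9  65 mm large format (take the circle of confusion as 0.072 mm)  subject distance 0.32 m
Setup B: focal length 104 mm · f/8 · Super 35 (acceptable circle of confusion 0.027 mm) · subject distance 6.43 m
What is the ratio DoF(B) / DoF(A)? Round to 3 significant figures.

10.1

Setup A: H = 28²/(9×0.072) + 28 ≈ 1237.9 mm; DoF = Df − Dn = 421.80 − 257.78 ≈ 164.02 mm.
Setup B: H = 104²/(8×0.027) + 104 ≈ 50178.1 mm; DoF = Df − Dn = 7359.8 − 5708.8 ≈ 1651.0 mm.
Ratio = 1651.0 / 164.02 ≈ 10.1.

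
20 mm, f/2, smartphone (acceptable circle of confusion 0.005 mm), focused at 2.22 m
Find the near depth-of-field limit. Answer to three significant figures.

2.10 m

Hyperfocal distance H = f²/(N·c) + f = 20²/(2 × 0.005) + 20 = 400/0.01 + 20 ≈ 40020.0 mm ≈ 40.02 m.
Near limit Dn = s·(H − f)/(H + s − 2f) = 2220 × (40020.0 − 20) / (40020.0 + 2220 − 2 × 20) = 2220 × 40000.0 / 42200.0 ≈ 2104.3 mm ≈ 2.10 m.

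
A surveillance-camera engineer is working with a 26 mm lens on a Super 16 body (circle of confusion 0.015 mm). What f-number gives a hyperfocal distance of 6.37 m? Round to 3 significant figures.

Rearrange H = f²/(N·c) + f for N: N = f² / ((H − f)·c).
N = 26² / ((6370 − 26) × 0.015) = 676 / 95.16 ≈ 7.10.

f/7.10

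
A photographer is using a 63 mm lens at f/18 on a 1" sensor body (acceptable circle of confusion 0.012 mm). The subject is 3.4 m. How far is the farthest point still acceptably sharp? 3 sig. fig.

4.15 m

Hyperfocal distance H = f²/(N·c) + f = 63²/(18 × 0.012) + 63 = 3969/0.216 + 63 ≈ 18438.0 mm ≈ 18.44 m.
Far limit Df = s·(H − f)/(H − s) = 3400 × (18438.0 − 63) / (18438.0 − 3400) = 3400 × 18375.0 / 15038.0 ≈ 4154.5 mm ≈ 4.15 m.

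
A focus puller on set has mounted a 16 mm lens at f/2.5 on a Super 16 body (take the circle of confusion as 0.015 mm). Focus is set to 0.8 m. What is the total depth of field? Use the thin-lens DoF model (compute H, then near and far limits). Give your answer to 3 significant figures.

Hyperfocal distance H = f²/(N·c) + f = 16²/(2.5 × 0.015) + 16 = 256/0.0375 + 16 ≈ 6842.7 mm ≈ 6.843 m.
Near limit Dn = s·(H − f)/(H + s − 2f) = 800 × (6842.7 − 16) / (6842.7 + 800 − 2 × 16) = 800 × 6826.7 / 7610.7 ≈ 717.59 mm.
Far limit Df = s·(H − f)/(H − s) = 800 × (6842.7 − 16) / (6842.7 − 800) = 800 × 6826.7 / 6042.7 ≈ 903.80 mm.
Depth of field = Df − Dn = 903.80 − 717.59 ≈ 186.21 mm.

186 mm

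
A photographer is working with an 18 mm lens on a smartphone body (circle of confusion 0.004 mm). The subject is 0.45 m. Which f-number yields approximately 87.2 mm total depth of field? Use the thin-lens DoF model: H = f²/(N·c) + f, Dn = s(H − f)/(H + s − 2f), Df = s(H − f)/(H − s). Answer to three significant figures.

Write h = H − f = f²/(N·c). The thin-lens limits are Dn = s·h/(h + (s−f)) and Df = s·h/(h − (s−f)), so DoF = Df − Dn = 2·s·(s−f)·h / (h² − (s−f)²).
That is a quadratic in h: DoF·h² − 2·s·(s−f)·h − DoF·(s−f)² = 0 ⇒ h = (s−f)·(s + √(s² + DoF²)) / DoF = 432 × (450 + √(450² + 87.2²)) / 87.2 = 432 × (450 + 458.371) / 87.2 ≈ 4500.2 mm.
Then N = f²/(c·h) = 18² / (0.004 × 4500.2) = 324 / 18.001 ≈ 18.

f/18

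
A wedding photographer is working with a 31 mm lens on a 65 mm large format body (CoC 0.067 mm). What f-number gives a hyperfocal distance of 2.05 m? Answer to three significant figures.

Rearrange H = f²/(N·c) + f for N: N = f² / ((H − f)·c).
N = 31² / ((2050 − 31) × 0.067) = 961 / 135.3 ≈ 7.10.

f/7.10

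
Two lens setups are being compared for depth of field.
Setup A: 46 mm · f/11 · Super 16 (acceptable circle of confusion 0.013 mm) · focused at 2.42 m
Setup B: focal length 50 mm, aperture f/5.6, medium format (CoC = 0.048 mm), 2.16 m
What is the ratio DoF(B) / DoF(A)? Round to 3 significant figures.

Setup A: H = 46²/(11×0.013) + 46 ≈ 14843.2 mm; DoF = Df − Dn = 2882.45 − 2085.42 ≈ 797.03 mm.
Setup B: H = 50²/(5.6×0.048) + 50 ≈ 9350.6 mm; DoF = Df − Dn = 2793.8 − 1760.6 ≈ 1033.2 mm.
Ratio = 1033.2 / 797.03 ≈ 1.30.

1.30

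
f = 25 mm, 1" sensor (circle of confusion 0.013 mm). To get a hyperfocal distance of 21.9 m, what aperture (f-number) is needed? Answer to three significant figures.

f/2.20

Rearrange H = f²/(N·c) + f for N: N = f² / ((H − f)·c).
N = 25² / ((21900 − 25) × 0.013) = 625 / 284.4 ≈ 2.20.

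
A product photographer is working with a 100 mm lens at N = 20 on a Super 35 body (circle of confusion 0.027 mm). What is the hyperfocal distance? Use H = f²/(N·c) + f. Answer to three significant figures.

18.6 m

Hyperfocal distance H = f²/(N·c) + f = 100²/(20 × 0.027) + 100 = 10000/0.54 + 100 ≈ 18618.5 mm ≈ 18.6 m.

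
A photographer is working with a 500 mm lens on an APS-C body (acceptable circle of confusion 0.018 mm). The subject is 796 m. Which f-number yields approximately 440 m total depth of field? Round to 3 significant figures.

f/4.50

Write h = H − f = f²/(N·c). The thin-lens limits are Dn = s·h/(h + (s−f)) and Df = s·h/(h − (s−f)), so DoF = Df − Dn = 2·s·(s−f)·h / (h² − (s−f)²).
That is a quadratic in h: DoF·h² − 2·s·(s−f)·h − DoF·(s−f)² = 0 ⇒ h = (s−f)·(s + √(s² + DoF²)) / DoF = 795500 × (796000 + √(796000² + 440000²)) / 440000 = 795500 × (796000 + 909514) / 440000 ≈ 3083492 mm.
Then N = f²/(c·h) = 500² / (0.018 × 3083492) = 250000 / 55503 ≈ 4.50.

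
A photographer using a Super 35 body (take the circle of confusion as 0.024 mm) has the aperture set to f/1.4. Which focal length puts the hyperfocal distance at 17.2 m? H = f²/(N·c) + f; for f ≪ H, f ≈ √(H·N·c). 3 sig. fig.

24.0 mm

From H = f²/(N·c) + f, with f ≪ H: f ≈ √(H·N·c) = √(17200 × 1.4 × 0.024) = √577.92 ≈ 24.04 mm.
The +f correction barely moves this — solving exactly, f² + N·c·f − N·c·H = 0 ⇒ f = (−N·c + √((N·c)² + 4·N·c·H))/2 = (−0.0336 + √2311.7)/2 ≈ 24.023 mm, so f ≈ 24.0 mm.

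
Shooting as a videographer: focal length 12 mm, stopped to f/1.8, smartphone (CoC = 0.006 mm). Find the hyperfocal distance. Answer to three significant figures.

13.3 m

Hyperfocal distance H = f²/(N·c) + f = 12²/(1.8 × 0.006) + 12 = 144/0.0108 + 12 ≈ 13345.3 mm ≈ 13.3 m.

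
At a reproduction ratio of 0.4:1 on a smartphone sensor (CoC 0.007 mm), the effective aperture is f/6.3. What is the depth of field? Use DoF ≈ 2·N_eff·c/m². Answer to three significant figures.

At magnification m, DoF ≈ 2·N_eff·c/m² = 2 × 6.3 × 0.007 / 0.4² = 0.0882 / 0.16 ≈ 0.551 mm.

0.551 mm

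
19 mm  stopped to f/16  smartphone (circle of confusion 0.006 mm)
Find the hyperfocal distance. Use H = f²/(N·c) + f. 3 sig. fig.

Hyperfocal distance H = f²/(N·c) + f = 19²/(16 × 0.006) + 19 = 361/0.096 + 19 ≈ 3779.4 mm ≈ 3.78 m.

3.78 m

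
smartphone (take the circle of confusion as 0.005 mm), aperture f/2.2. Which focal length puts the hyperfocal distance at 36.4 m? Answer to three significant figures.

20.0 mm

From H = f²/(N·c) + f, with f ≪ H: f ≈ √(H·N·c) = √(36400 × 2.2 × 0.005) = √400.40 ≈ 20.01 mm.
The +f correction barely moves this — solving exactly, f² + N·c·f − N·c·H = 0 ⇒ f = (−N·c + √((N·c)² + 4·N·c·H))/2 = (−0.011 + √1601.6)/2 ≈ 20.004 mm, so f ≈ 20.0 mm.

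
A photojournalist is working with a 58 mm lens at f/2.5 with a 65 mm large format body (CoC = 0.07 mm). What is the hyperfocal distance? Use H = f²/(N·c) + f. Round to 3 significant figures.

19.3 m

Hyperfocal distance H = f²/(N·c) + f = 58²/(2.5 × 0.07) + 58 = 3364/0.175 + 58 ≈ 19280.9 mm ≈ 19.3 m.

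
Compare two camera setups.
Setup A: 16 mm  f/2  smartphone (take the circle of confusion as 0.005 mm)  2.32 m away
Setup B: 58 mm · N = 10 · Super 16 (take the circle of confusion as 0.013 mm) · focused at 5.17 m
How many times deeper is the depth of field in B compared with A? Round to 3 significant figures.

5.05

Setup A: H = 16²/(2×0.005) + 16 ≈ 25616.0 mm; DoF = Df − Dn = 2549.45 − 2128.44 ≈ 421.01 mm.
Setup B: H = 58²/(10×0.013) + 58 ≈ 25934.9 mm; DoF = Df − Dn = 6442.8 − 4317.1 ≈ 2125.7 mm.
Ratio = 2125.7 / 421.01 ≈ 5.05.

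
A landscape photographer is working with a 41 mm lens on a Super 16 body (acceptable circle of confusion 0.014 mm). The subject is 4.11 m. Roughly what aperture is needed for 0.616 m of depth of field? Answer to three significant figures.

Write h = H − f = f²/(N·c). The thin-lens limits are Dn = s·h/(h + (s−f)) and Df = s·h/(h − (s−f)), so DoF = Df − Dn = 2·s·(s−f)·h / (h² − (s−f)²).
That is a quadratic in h: DoF·h² − 2·s·(s−f)·h − DoF·(s−f)² = 0 ⇒ h = (s−f)·(s + √(s² + DoF²)) / DoF = 4069 × (4110 + √(4110² + 616²)) / 616 = 4069 × (4110 + 4155.91) / 616 ≈ 54601 mm.
Then N = f²/(c·h) = 41² / (0.014 × 54601) = 1681 / 764.41 ≈ 2.20.

f/2.20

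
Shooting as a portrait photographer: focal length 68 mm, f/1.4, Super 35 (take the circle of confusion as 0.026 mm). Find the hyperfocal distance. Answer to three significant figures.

Hyperfocal distance H = f²/(N·c) + f = 68²/(1.4 × 0.026) + 68 = 4624/0.0364 + 68 ≈ 127101.0 mm ≈ 127 m.

127 m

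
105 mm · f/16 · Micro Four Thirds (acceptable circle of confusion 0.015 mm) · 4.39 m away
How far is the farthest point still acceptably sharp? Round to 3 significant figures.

Hyperfocal distance H = f²/(N·c) + f = 105²/(16 × 0.015) + 105 = 11025/0.24 + 105 ≈ 46042.5 mm ≈ 46.04 m.
Far limit Df = s·(H − f)/(H − s) = 4390 × (46042.5 − 105) / (46042.5 − 4390) = 4390 × 45937.5 / 41652.5 ≈ 4841.6 mm ≈ 4.84 m.

4.84 m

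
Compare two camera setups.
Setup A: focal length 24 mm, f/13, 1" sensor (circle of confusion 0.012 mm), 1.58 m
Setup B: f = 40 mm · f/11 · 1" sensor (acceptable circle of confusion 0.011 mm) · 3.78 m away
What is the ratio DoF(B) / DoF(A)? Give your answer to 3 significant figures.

1.44

Setup A: H = 24²/(13×0.012) + 24 ≈ 3716.3 mm; DoF = Df − Dn = 2730.8 − 1111.6 ≈ 1619.2 mm.
Setup B: H = 40²/(11×0.011) + 40 ≈ 13263.1 mm; DoF = Df − Dn = 5270.8 − 2946.6 ≈ 2324.2 mm.
Ratio = 2324.2 / 1619.2 ≈ 1.44.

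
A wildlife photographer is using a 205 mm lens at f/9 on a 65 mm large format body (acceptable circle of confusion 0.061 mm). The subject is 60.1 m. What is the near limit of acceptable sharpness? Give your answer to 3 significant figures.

Hyperfocal distance H = f²/(N·c) + f = 205²/(9 × 0.061) + 205 = 42025/0.549 + 205 ≈ 76753.3 mm ≈ 76.75 m.
Near limit Dn = s·(H − f)/(H + s − 2f) = 60100 × (76753.3 − 205) / (76753.3 + 60100 − 2 × 205) = 60100 × 76548.3 / 136443.3 ≈ 33718 mm ≈ 33.7 m.

33.7 m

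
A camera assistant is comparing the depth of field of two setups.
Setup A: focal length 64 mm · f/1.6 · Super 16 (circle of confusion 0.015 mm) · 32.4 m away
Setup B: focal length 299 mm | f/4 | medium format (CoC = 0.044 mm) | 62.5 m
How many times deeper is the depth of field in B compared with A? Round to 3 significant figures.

1.22

Setup A: H = 64²/(1.6×0.015) + 64 ≈ 170730.7 mm; DoF = Df − Dn = 39974 − 27239 ≈ 12735 mm.
Setup B: H = 299²/(4×0.044) + 299 ≈ 508259.2 mm; DoF = Df − Dn = 71221 − 55682 ≈ 15539 mm.
Ratio = 15539 / 12735 ≈ 1.22.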